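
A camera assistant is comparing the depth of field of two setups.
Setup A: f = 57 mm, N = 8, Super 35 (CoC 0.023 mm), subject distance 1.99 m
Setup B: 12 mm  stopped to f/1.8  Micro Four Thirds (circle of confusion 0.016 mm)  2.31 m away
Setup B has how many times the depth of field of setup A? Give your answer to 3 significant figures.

6.10

Setup A: H = 57²/(8×0.023) + 57 ≈ 17714.6 mm; DoF = Df − Dn = 2234.63 − 1793.65 ≈ 440.98 mm.
Setup B: H = 12²/(1.8×0.016) + 12 ≈ 5012.0 mm; DoF = Df − Dn = 4274.6 − 1582.6 ≈ 2692.0 mm.
Ratio = 2692.0 / 440.98 ≈ 6.10.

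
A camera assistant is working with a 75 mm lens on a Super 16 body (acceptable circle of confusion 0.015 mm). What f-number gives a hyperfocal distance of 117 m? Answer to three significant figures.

f/3.21

Rearrange H = f²/(N·c) + f for N: N = f² / ((H − f)·c).
N = 75² / ((117000 − 75) × 0.015) = 5625 / 1754 ≈ 3.21.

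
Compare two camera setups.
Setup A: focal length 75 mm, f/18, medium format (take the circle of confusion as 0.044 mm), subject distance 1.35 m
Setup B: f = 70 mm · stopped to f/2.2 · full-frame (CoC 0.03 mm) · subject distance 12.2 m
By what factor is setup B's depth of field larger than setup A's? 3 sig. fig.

Setup A: H = 75²/(18×0.044) + 75 ≈ 7177.3 mm; DoF = Df − Dn = 1645.38 − 1144.53 ≈ 500.85 mm.
Setup B: H = 70²/(2.2×0.03) + 70 ≈ 74312.4 mm; DoF = Df − Dn = 14582.6 − 10486.7 ≈ 4095.9 mm.
Ratio = 4095.9 / 500.85 ≈ 8.18.

8.18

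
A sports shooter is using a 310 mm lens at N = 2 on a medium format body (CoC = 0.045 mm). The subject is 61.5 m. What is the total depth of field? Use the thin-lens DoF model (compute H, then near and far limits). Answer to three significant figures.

7.07 m

Hyperfocal distance H = f²/(N·c) + f = 310²/(2 × 0.045) + 310 = 96100/0.09 + 310 ≈ 1068087.8 mm ≈ 1068 m.
Near limit Dn = s·(H − f)/(H + s − 2f) = 61500 × (1068087.8 − 310) / (1068087.8 + 61500 − 2 × 310) = 61500 × 1067777.8 / 1128967.8 ≈ 58166.7 mm.
Far limit Df = s·(H − f)/(H − s) = 61500 × (1068087.8 − 310) / (1068087.8 − 61500) = 61500 × 1067777.8 / 1006587.8 ≈ 65238.6 mm.
Depth of field = Df − Dn = 65238.6 − 58166.7 ≈ 7071.9 mm ≈ 7.07 m.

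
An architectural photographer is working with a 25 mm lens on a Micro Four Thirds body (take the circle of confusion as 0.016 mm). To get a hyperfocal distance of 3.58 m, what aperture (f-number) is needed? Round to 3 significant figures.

f/11

Rearrange H = f²/(N·c) + f for N: N = f² / ((H − f)·c).
N = 25² / ((3580 − 25) × 0.016) = 625 / 56.88 ≈ 11.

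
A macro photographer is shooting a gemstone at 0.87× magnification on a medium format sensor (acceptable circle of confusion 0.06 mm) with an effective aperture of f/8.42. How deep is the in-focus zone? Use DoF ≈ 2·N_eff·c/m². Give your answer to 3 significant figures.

At magnification m, DoF ≈ 2·N_eff·c/m² = 2 × 8.42 × 0.06 / 0.87² = 1.01 / 0.7569 ≈ 1.33 mm.

1.33 mm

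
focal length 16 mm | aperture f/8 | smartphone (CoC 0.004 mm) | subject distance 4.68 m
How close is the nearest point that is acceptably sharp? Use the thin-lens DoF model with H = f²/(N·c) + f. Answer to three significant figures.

Hyperfocal distance H = f²/(N·c) + f = 16²/(8 × 0.004) + 16 = 256/0.032 + 16 ≈ 8016.0 mm ≈ 8.016 m.
Near limit Dn = s·(H − f)/(H + s − 2f) = 4680 × (8016.0 − 16) / (8016.0 + 4680 − 2 × 16) = 4680 × 8000.0 / 12664.0 ≈ 2956.4 mm ≈ 2.96 m.

2.96 m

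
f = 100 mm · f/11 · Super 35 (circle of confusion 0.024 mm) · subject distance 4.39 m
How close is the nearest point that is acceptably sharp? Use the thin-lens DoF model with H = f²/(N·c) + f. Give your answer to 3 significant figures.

Hyperfocal distance H = f²/(N·c) + f = 100²/(11 × 0.024) + 100 = 10000/0.264 + 100 ≈ 37978.8 mm ≈ 37.98 m.
Near limit Dn = s·(H − f)/(H + s − 2f) = 4390 × (37978.8 − 100) / (37978.8 + 4390 − 2 × 100) = 4390 × 37878.8 / 42168.8 ≈ 3943.4 mm ≈ 3.94 m.

3.94 m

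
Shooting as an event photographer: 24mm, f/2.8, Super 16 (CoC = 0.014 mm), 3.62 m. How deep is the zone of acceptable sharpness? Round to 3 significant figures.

Hyperfocal distance H = f²/(N·c) + f = 24²/(2.8 × 0.014) + 24 = 576/0.0392 + 24 ≈ 14717.9 mm ≈ 14.72 m.
Near limit Dn = s·(H − f)/(H + s − 2f) = 3620 × (14717.9 − 24) / (14717.9 + 3620 − 2 × 24) = 3620 × 14693.9 / 18289.9 ≈ 2908.3 mm.
Far limit Df = s·(H − f)/(H − s) = 3620 × (14717.9 − 24) / (14717.9 − 3620) = 3620 × 14693.9 / 11097.9 ≈ 4793.0 mm.
Depth of field = Df − Dn = 4793.0 − 2908.3 ≈ 1884.7 mm ≈ 1.88 m.

1.88 m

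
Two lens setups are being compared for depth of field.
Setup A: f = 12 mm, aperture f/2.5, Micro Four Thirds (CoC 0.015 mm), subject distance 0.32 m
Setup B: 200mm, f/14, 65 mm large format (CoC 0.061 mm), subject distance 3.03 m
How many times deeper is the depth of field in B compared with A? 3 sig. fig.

Setup A: H = 12²/(2.5×0.015) + 12 ≈ 3852.0 mm; DoF = Df − Dn = 347.905 − 296.239 ≈ 51.666 mm.
Setup B: H = 200²/(14×0.061) + 200 ≈ 47038.4 mm; DoF = Df − Dn = 3224.85 − 2857.36 ≈ 367.49 mm.
Ratio = 367.49 / 51.666 ≈ 7.11.

7.11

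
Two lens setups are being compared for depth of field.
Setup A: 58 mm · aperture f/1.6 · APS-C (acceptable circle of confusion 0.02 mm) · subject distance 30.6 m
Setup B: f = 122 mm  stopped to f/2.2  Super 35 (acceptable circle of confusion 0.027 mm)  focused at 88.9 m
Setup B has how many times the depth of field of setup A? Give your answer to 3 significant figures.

3.71

Setup A: H = 58²/(1.6×0.02) + 58 ≈ 105183.0 mm; DoF = Df − Dn = 43131 − 23711 ≈ 19420 mm.
Setup B: H = 122²/(2.2×0.027) + 122 ≈ 250694.4 mm; DoF = Df − Dn = 137680 − 65643 ≈ 72037 mm.
Ratio = 72037 / 19420 ≈ 3.71.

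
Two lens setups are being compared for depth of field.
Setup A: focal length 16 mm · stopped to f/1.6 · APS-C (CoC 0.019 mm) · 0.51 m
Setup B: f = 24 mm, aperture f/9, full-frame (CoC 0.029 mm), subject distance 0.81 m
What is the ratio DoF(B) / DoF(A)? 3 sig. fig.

11.0

Setup A: H = 16²/(1.6×0.019) + 16 ≈ 8437.1 mm; DoF = Df − Dn = 541.782 − 481.740 ≈ 60.042 mm.
Setup B: H = 24²/(9×0.029) + 24 ≈ 2230.9 mm; DoF = Df − Dn = 1258.07 − 597.28 ≈ 660.79 mm.
Ratio = 660.79 / 60.042 ≈ 11.0.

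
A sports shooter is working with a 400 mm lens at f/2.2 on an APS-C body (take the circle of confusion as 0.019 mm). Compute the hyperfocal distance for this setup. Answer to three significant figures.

Hyperfocal distance H = f²/(N·c) + f = 400²/(2.2 × 0.019) + 400 = 160000/0.0418 + 400 ≈ 3828151.2 mm ≈ 3830 m.

3830 m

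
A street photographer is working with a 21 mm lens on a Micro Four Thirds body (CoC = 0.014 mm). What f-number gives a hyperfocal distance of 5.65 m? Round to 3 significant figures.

f/5.60

Rearrange H = f²/(N·c) + f for N: N = f² / ((H − f)·c).
N = 21² / ((5650 − 21) × 0.014) = 441 / 78.81 ≈ 5.60.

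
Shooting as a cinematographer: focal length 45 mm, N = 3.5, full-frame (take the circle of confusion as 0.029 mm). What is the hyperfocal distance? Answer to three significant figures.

20.0 m

Hyperfocal distance H = f²/(N·c) + f = 45²/(3.5 × 0.029) + 45 = 2025/0.1015 + 45 ≈ 19995.7 mm ≈ 20.0 m.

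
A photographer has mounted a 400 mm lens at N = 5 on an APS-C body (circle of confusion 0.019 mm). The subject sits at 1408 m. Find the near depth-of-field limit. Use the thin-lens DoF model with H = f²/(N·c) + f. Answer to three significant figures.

Hyperfocal distance H = f²/(N·c) + f = 400²/(5 × 0.019) + 400 = 160000/0.095 + 400 ≈ 1684610.5 mm ≈ 1685 m.
Near limit Dn = s·(H − f)/(H + s − 2f) = 1408000 × (1684610.5 − 400) / (1684610.5 + 1408000 − 2 × 400) = 1408000 × 1684210.5 / 3091810.5 ≈ 766984 mm ≈ 767 m.

767 m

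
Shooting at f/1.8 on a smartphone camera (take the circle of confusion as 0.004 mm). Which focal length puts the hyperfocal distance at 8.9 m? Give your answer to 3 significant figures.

8.00 mm

From H = f²/(N·c) + f, with f ≪ H: f ≈ √(H·N·c) = √(8900 × 1.8 × 0.004) = √64.080 ≈ 8.005 mm.
Exact: f² + N·c·f − N·c·H = 0 ⇒ f = (−N·c + √((N·c)² + 4·N·c·H))/2 = (−0.0072 + √256.32)/2 ≈ 8.0014 mm ≈ 8.00 mm.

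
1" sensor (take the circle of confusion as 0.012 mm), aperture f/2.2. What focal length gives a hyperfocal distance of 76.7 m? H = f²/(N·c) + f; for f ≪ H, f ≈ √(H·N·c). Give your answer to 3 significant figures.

45.0 mm

From H = f²/(N·c) + f, with f ≪ H: f ≈ √(H·N·c) = √(76700 × 2.2 × 0.012) = √2024.9 ≈ 45.00 mm.
The +f correction barely moves this — solving exactly, f² + N·c·f − N·c·H = 0 ⇒ f = (−N·c + √((N·c)² + 4·N·c·H))/2 = (−0.0264 + √8099.5)/2 ≈ 44.985 mm, so f ≈ 45.0 mm.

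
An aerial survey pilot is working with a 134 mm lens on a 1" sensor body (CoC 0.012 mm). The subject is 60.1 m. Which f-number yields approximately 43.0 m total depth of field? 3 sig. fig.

f/8.01

Write h = H − f = f²/(N·c). The thin-lens limits are Dn = s·h/(h + (s−f)) and Df = s·h/(h − (s−f)), so DoF = Df − Dn = 2·s·(s−f)·h / (h² − (s−f)²).
That is a quadratic in h: DoF·h² − 2·s·(s−f)·h − DoF·(s−f)² = 0 ⇒ h = (s−f)·(s + √(s² + DoF²)) / DoF = 59966 × (60100 + √(60100² + 43000²)) / 43000 = 59966 × (60100 + 73898.6) / 43000 ≈ 186869 mm.
Then N = f²/(c·h) = 134² / (0.012 × 186869) = 17956 / 2242.4 ≈ 8.01.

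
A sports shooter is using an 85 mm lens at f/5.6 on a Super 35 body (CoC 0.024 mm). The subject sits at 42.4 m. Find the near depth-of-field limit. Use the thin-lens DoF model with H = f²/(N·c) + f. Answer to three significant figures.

23.7 m

Hyperfocal distance H = f²/(N·c) + f = 85²/(5.6 × 0.024) + 85 = 7225/0.1344 + 85 ≈ 53842.4 mm ≈ 53.84 m.
Near limit Dn = s·(H − f)/(H + s − 2f) = 42400 × (53842.4 − 85) / (53842.4 + 42400 − 2 × 85) = 42400 × 53757.4 / 96072.4 ≈ 23725 mm ≈ 23.7 m.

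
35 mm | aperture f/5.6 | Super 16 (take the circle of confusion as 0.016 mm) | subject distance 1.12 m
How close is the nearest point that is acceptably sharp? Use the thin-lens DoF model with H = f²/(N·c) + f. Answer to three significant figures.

Hyperfocal distance H = f²/(N·c) + f = 35²/(5.6 × 0.016) + 35 = 1225/0.0896 + 35 ≈ 13706.9 mm ≈ 13.71 m.
Near limit Dn = s·(H − f)/(H + s − 2f) = 1120 × (13706.9 − 35) / (13706.9 + 1120 − 2 × 35) = 1120 × 13671.9 / 14756.9 ≈ 1037.7 mm ≈ 1.04 m.

1.04 m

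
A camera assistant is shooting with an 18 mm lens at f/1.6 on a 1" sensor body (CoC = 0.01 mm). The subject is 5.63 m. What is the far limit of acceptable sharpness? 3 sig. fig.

7.79 m

Hyperfocal distance H = f²/(N·c) + f = 18²/(1.6 × 0.01) + 18 = 324/0.016 + 18 ≈ 20268.0 mm ≈ 20.27 m.
Far limit Df = s·(H − f)/(H − s) = 5630 × (20268.0 − 18) / (20268.0 − 5630) = 5630 × 20250.0 / 14638.0 ≈ 7788.5 mm ≈ 7.79 m.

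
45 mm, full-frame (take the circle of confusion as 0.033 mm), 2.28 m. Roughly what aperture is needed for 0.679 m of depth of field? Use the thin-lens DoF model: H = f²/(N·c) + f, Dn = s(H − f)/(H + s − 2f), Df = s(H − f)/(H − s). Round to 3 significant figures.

f/4

Write h = H − f = f²/(N·c). The thin-lens limits are Dn = s·h/(h + (s−f)) and Df = s·h/(h − (s−f)), so DoF = Df − Dn = 2·s·(s−f)·h / (h² − (s−f)²).
That is a quadratic in h: DoF·h² − 2·s·(s−f)·h − DoF·(s−f)² = 0 ⇒ h = (s−f)·(s + √(s² + DoF²)) / DoF = 2235 × (2280 + √(2280² + 679²)) / 679 = 2235 × (2280 + 2378.96) / 679 ≈ 15335 mm.
Then N = f²/(c·h) = 45² / (0.033 × 15335) = 2025 / 506.07 ≈ 4.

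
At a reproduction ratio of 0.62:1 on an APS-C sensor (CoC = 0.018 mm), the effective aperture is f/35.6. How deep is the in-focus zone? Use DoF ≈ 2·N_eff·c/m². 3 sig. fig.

At magnification m, DoF ≈ 2·N_eff·c/m² = 2 × 35.6 × 0.018 / 0.62² = 1.282 / 0.3844 ≈ 3.33 mm.

3.33 mm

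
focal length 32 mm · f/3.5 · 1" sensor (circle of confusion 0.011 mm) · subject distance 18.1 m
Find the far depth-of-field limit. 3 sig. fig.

56.4 m

Hyperfocal distance H = f²/(N·c) + f = 32²/(3.5 × 0.011) + 32 = 1024/0.0385 + 32 ≈ 26629.4 mm ≈ 26.63 m.
Far limit Df = s·(H − f)/(H − s) = 18100 × (26629.4 − 32) / (26629.4 − 18100) = 18100 × 26597.4 / 8529.4 ≈ 56442 mm ≈ 56.4 m.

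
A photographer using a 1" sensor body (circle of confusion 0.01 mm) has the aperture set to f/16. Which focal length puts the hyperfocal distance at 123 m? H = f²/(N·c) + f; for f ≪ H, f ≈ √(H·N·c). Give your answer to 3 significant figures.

From H = f²/(N·c) + f, with f ≪ H: f ≈ √(H·N·c) = √(123000 × 16 × 0.01) = √19680 ≈ 140.3 mm.
The +f correction barely moves this — solving exactly, f² + N·c·f − N·c·H = 0 ⇒ f = (−N·c + √((N·c)² + 4·N·c·H))/2 = (−0.16 + √78720)/2 ≈ 140.21 mm, so f ≈ 140 mm.

140 mm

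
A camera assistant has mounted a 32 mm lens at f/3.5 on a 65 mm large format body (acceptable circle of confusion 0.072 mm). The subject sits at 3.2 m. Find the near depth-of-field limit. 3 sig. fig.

1.80 m

Hyperfocal distance H = f²/(N·c) + f = 32²/(3.5 × 0.072) + 32 = 1024/0.252 + 32 ≈ 4095.5 mm ≈ 4.095 m.
Near limit Dn = s·(H − f)/(H + s − 2f) = 3200 × (4095.5 − 32) / (4095.5 + 3200 − 2 × 32) = 3200 × 4063.5 / 7231.5 ≈ 1798.1 mm ≈ 1.80 m.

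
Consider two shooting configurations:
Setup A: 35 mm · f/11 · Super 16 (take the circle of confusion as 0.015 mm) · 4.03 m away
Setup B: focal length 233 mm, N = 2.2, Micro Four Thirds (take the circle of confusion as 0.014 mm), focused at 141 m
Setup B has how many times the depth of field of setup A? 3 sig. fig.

3.71

Setup A: H = 35²/(11×0.015) + 35 ≈ 7459.2 mm; DoF = Df − Dn = 8724.9 − 2620.1 ≈ 6104.8 mm.
Setup B: H = 233²/(2.2×0.014) + 233 ≈ 1762862.9 mm; DoF = Df − Dn = 153238 − 130572 ≈ 22666 mm.
Ratio = 22666 / 6104.8 ≈ 3.71.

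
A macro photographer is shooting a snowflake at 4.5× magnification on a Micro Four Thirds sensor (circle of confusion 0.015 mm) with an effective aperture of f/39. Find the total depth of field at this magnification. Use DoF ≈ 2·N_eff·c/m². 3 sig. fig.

At magnification m, DoF ≈ 2·N_eff·c/m² = 2 × 39 × 0.015 / 4.5² = 1.17 / 20.25 ≈ 0.0578 mm.

0.0578 mm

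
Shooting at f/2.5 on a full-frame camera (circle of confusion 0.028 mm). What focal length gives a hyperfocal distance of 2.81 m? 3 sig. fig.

14.0 mm

From H = f²/(N·c) + f, with f ≪ H: f ≈ √(H·N·c) = √(2810 × 2.5 × 0.028) = √196.70 ≈ 14.02 mm.
The +f correction barely moves this — solving exactly, f² + N·c·f − N·c·H = 0 ⇒ f = (−N·c + √((N·c)² + 4·N·c·H))/2 = (−0.07 + √786.80)/2 ≈ 13.990 mm, so f ≈ 14.0 mm.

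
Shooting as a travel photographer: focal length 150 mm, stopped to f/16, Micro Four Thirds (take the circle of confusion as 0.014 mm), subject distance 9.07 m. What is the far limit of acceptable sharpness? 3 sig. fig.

9.95 m

Hyperfocal distance H = f²/(N·c) + f = 150²/(16 × 0.014) + 150 = 22500/0.224 + 150 ≈ 100596.4 mm ≈ 100.6 m.
Far limit Df = s·(H − f)/(H − s) = 9070 × (100596.4 − 150) / (100596.4 − 9070) = 9070 × 100446.4 / 91526.4 ≈ 9953.9 mm ≈ 9.95 m.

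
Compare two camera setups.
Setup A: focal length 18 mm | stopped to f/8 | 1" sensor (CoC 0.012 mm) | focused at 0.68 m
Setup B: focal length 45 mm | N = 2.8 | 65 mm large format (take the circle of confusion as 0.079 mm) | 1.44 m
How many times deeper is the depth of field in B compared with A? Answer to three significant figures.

Setup A: H = 18²/(8×0.012) + 18 ≈ 3393.0 mm; DoF = Df − Dn = 845.93 − 568.49 ≈ 277.44 mm.
Setup B: H = 45²/(2.8×0.079) + 45 ≈ 9199.6 mm; DoF = Df − Dn = 1698.88 − 1249.59 ≈ 449.29 mm.
Ratio = 449.29 / 277.44 ≈ 1.62.

1.62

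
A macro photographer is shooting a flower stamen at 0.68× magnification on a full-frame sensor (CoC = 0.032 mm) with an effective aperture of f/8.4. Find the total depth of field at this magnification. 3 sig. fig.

At magnification m, DoF ≈ 2·N_eff·c/m² = 2 × 8.4 × 0.032 / 0.68² = 0.5376 / 0.4624 ≈ 1.16 mm.

1.16 mm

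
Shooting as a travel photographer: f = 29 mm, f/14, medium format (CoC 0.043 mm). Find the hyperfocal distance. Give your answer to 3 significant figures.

1.43 m

Hyperfocal distance H = f²/(N·c) + f = 29²/(14 × 0.043) + 29 = 841/0.602 + 29 ≈ 1426.0 mm ≈ 1.43 m.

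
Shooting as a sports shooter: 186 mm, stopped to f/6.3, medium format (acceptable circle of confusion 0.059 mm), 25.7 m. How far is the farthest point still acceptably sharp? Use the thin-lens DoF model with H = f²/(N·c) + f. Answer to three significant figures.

35.4 m

Hyperfocal distance H = f²/(N·c) + f = 186²/(6.3 × 0.059) + 186 = 34596/0.3717 + 186 ≈ 93261.1 mm ≈ 93.26 m.
Far limit Df = s·(H − f)/(H − s) = 25700 × (93261.1 − 186) / (93261.1 − 25700) = 25700 × 93075.1 / 67561.1 ≈ 35405 mm ≈ 35.4 m.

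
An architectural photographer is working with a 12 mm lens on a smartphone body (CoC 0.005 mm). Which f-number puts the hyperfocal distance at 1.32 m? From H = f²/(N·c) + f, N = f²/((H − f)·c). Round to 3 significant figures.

Rearrange H = f²/(N·c) + f for N: N = f² / ((H − f)·c).
N = 12² / ((1320 − 12) × 0.005) = 144 / 6.540 ≈ 22.

f/22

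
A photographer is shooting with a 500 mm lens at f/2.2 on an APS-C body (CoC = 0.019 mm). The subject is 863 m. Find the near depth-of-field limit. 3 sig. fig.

Hyperfocal distance H = f²/(N·c) + f = 500²/(2.2 × 0.019) + 500 = 250000/0.0418 + 500 ≈ 5981361.2 mm ≈ 5981 m.
Near limit Dn = s·(H − f)/(H + s − 2f) = 863000 × (5981361.2 − 500) / (5981361.2 + 863000 − 2 × 500) = 863000 × 5980861.2 / 6843361.2 ≈ 754232 mm ≈ 754 m.

754 m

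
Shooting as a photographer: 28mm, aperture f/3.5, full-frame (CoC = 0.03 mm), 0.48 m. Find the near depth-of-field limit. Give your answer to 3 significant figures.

Hyperfocal distance H = f²/(N·c) + f = 28²/(3.5 × 0.03) + 28 = 784/0.105 + 28 ≈ 7494.7 mm ≈ 7.495 m.
Near limit Dn = s·(H − f)/(H + s − 2f) = 480 × (7494.7 − 28) / (7494.7 + 480 − 2 × 28) = 480 × 7466.7 / 7918.7 ≈ 452.60 mm.

453 mm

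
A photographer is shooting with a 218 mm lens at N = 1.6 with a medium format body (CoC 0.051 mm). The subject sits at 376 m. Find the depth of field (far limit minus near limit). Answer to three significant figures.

831 m

Hyperfocal distance H = f²/(N·c) + f = 218²/(1.6 × 0.051) + 218 = 47524/0.0816 + 218 ≈ 582620.0 mm ≈ 582.6 m.
Near limit Dn = s·(H − f)/(H + s − 2f) = 376000 × (582620.0 − 218) / (582620.0 + 376000 − 2 × 218) = 376000 × 582402.0 / 958184.0 ≈ 228540 mm.
Far limit Df = s·(H − f)/(H − s) = 376000 × (582620.0 − 218) / (582620.0 − 376000) = 376000 × 582402.0 / 206620.0 ≈ 1059835 mm.
Depth of field = Df − Dn = 1059835 − 228540 ≈ 831295 mm ≈ 831 m.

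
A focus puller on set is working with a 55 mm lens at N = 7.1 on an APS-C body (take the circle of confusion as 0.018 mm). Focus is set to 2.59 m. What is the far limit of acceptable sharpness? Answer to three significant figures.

Hyperfocal distance H = f²/(N·c) + f = 55²/(7.1 × 0.018) + 55 = 3025/0.1278 + 55 ≈ 23724.8 mm ≈ 23.72 m.
Far limit Df = s·(H − f)/(H − s) = 2590 × (23724.8 − 55) / (23724.8 − 2590) = 2590 × 23669.8 / 21134.8 ≈ 2900.7 mm ≈ 2.90 m.

2.90 m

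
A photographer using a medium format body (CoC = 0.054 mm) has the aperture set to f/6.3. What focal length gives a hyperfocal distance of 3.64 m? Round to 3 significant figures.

From H = f²/(N·c) + f, with f ≪ H: f ≈ √(H·N·c) = √(3640 × 6.3 × 0.054) = √1238.3 ≈ 35.19 mm.
Exact: f² + N·c·f − N·c·H = 0 ⇒ f = (−N·c + √((N·c)² + 4·N·c·H))/2 = (−0.3402 + √4953.4)/2 ≈ 35.020 mm ≈ 35.0 mm.

35.0 mm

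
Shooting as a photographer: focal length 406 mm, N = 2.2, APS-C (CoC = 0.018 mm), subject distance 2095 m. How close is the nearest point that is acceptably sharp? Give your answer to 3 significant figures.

Hyperfocal distance H = f²/(N·c) + f = 406²/(2.2 × 0.018) + 406 = 164836/0.0396 + 406 ≈ 4162931.3 mm ≈ 4163 m.
Near limit Dn = s·(H − f)/(H + s − 2f) = 2095000 × (4162931.3 − 406) / (4162931.3 + 2095000 − 2 × 406) = 2095000 × 4162525.3 / 6257119.3 ≈ 1393691 mm ≈ 1390 m.

1390 m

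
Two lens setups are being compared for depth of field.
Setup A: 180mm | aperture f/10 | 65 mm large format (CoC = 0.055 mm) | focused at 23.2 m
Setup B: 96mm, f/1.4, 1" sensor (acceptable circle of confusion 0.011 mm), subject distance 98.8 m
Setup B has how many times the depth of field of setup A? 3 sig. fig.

1.57

Setup A: H = 180²/(10×0.055) + 180 ≈ 59089.1 mm; DoF = Df − Dn = 38081 − 16681 ≈ 21400 mm.
Setup B: H = 96²/(1.4×0.011) + 96 ≈ 598537.6 mm; DoF = Df − Dn = 118314 − 84812 ≈ 33502 mm.
Ratio = 33502 / 21400 ≈ 1.57.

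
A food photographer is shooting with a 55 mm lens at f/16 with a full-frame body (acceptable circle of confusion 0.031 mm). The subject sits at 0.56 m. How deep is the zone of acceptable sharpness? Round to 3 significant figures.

Hyperfocal distance H = f²/(N·c) + f = 55²/(16 × 0.031) + 55 = 3025/0.496 + 55 ≈ 6153.8 mm ≈ 6.154 m.
Near limit Dn = s·(H − f)/(H + s − 2f) = 560 × (6153.8 − 55) / (6153.8 + 560 − 2 × 55) = 560 × 6098.8 / 6603.8 ≈ 517.176 mm.
Far limit Df = s·(H − f)/(H − s) = 560 × (6153.8 − 55) / (6153.8 − 560) = 560 × 6098.8 / 5593.8 ≈ 610.556 mm.
Depth of field = Df − Dn = 610.556 − 517.176 ≈ 93.380 mm.

93.4 mm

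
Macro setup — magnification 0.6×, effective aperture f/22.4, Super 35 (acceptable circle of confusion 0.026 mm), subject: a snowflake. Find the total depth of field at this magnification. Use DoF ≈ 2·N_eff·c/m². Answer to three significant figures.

3.24 mm

At magnification m, DoF ≈ 2·N_eff·c/m² = 2 × 22.4 × 0.026 / 0.6² = 1.165 / 0.36 ≈ 3.24 mm.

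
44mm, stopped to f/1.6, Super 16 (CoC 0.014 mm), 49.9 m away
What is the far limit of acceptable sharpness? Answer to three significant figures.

Hyperfocal distance H = f²/(N·c) + f = 44²/(1.6 × 0.014) + 44 = 1936/0.0224 + 44 ≈ 86472.6 mm ≈ 86.47 m.
Far limit Df = s·(H − f)/(H − s) = 49900 × (86472.6 − 44) / (86472.6 − 49900) = 49900 × 86428.6 / 36572.6 ≈ 117924 mm ≈ 118 m.

118 m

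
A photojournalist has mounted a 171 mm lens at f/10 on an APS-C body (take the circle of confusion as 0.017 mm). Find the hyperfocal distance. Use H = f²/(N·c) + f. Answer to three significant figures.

Hyperfocal distance H = f²/(N·c) + f = 171²/(10 × 0.017) + 171 = 29241/0.17 + 171 ≈ 172176.9 mm ≈ 172 m.

172 m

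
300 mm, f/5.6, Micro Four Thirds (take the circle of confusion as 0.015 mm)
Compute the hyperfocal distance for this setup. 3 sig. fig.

1070 m

Hyperfocal distance H = f²/(N·c) + f = 300²/(5.6 × 0.015) + 300 = 90000/0.084 + 300 ≈ 1071728.6 mm ≈ 1070 m.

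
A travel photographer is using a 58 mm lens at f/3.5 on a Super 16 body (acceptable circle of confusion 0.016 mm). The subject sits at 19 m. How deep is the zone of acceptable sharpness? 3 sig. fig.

13.3 m

Hyperfocal distance H = f²/(N·c) + f = 58²/(3.5 × 0.016) + 58 = 3364/0.056 + 58 ≈ 60129.4 mm ≈ 60.13 m.
Near limit Dn = s·(H − f)/(H + s − 2f) = 19000 × (60129.4 − 58) / (60129.4 + 19000 − 2 × 58) = 19000 × 60071.4 / 79013.4 ≈ 14445 mm.
Far limit Df = s·(H − f)/(H − s) = 19000 × (60129.4 − 58) / (60129.4 − 19000) = 19000 × 60071.4 / 41129.4 ≈ 27750 mm.
Depth of field = Df − Dn = 27750 − 14445 ≈ 13305 mm ≈ 13.3 m.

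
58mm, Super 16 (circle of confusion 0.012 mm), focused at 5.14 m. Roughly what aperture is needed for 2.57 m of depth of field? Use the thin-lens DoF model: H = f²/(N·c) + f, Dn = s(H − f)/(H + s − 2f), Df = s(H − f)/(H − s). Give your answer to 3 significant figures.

f/13

Write h = H − f = f²/(N·c). The thin-lens limits are Dn = s·h/(h + (s−f)) and Df = s·h/(h − (s−f)), so DoF = Df − Dn = 2·s·(s−f)·h / (h² − (s−f)²).
That is a quadratic in h: DoF·h² − 2·s·(s−f)·h − DoF·(s−f)² = 0 ⇒ h = (s−f)·(s + √(s² + DoF²)) / DoF = 5082 × (5140 + √(5140² + 2570²)) / 2570 = 5082 × (5140 + 5746.69) / 2570 ≈ 21528 mm.
Then N = f²/(c·h) = 58² / (0.012 × 21528) = 3364 / 258.33 ≈ 13.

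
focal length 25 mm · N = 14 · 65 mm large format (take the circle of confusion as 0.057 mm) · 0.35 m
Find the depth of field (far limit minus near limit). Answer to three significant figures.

351 mm

Hyperfocal distance H = f²/(N·c) + f = 25²/(14 × 0.057) + 25 = 625/0.798 + 25 ≈ 808.2 mm ≈ 0.808 m.
Near limit Dn = s·(H − f)/(H + s − 2f) = 350 × (808.2 − 25) / (808.2 + 350 − 2 × 25) = 350 × 783.2 / 1108.2 ≈ 247.36 mm.
Far limit Df = s·(H − f)/(H − s) = 350 × (808.2 − 25) / (808.2 − 350) = 350 × 783.2 / 458.2 ≈ 598.25 mm.
Depth of field = Df − Dn = 598.25 − 247.36 ≈ 350.89 mm.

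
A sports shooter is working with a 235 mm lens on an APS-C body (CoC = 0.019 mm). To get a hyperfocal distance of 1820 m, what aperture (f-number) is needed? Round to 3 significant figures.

f/1.60

Rearrange H = f²/(N·c) + f for N: N = f² / ((H − f)·c).
N = 235² / ((1820000 − 235) × 0.019) = 55225 / 34576 ≈ 1.60.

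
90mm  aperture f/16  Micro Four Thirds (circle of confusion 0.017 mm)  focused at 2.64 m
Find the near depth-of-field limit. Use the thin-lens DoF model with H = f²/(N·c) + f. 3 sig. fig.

Hyperfocal distance H = f²/(N·c) + f = 90²/(16 × 0.017) + 90 = 8100/0.272 + 90 ≈ 29869.4 mm ≈ 29.87 m.
Near limit Dn = s·(H − f)/(H + s − 2f) = 2640 × (29869.4 − 90) / (29869.4 + 2640 − 2 × 90) = 2640 × 29779.4 / 32329.4 ≈ 2431.8 mm ≈ 2.43 m.

2.43 m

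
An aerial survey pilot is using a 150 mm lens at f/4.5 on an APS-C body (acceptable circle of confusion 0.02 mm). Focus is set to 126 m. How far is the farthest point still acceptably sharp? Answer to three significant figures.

Hyperfocal distance H = f²/(N·c) + f = 150²/(4.5 × 0.02) + 150 = 22500/0.09 + 150 ≈ 250150.0 mm ≈ 250.2 m.
Far limit Df = s·(H − f)/(H − s) = 126000 × (250150.0 − 150) / (250150.0 − 126000) = 126000 × 250000.0 / 124150.0 ≈ 253725 mm ≈ 254 m.

254 m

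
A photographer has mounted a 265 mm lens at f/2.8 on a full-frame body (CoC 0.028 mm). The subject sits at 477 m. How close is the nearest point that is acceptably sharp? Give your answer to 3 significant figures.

Hyperfocal distance H = f²/(N·c) + f = 265²/(2.8 × 0.028) + 265 = 70225/0.0784 + 265 ≈ 895992.0 mm ≈ 896.0 m.
Near limit Dn = s·(H − f)/(H + s − 2f) = 477000 × (895992.0 − 265) / (895992.0 + 477000 − 2 × 265) = 477000 × 895727.0 / 1372462.0 ≈ 311310 mm ≈ 311 m.

311 m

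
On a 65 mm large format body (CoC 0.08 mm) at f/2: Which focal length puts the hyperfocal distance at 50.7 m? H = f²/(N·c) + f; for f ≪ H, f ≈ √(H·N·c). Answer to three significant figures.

From H = f²/(N·c) + f, with f ≪ H: f ≈ √(H·N·c) = √(50700 × 2 × 0.08) = √8112.0 ≈ 90.07 mm.
Exact: f² + N·c·f − N·c·H = 0 ⇒ f = (−N·c + √((N·c)² + 4·N·c·H))/2 = (−0.16 + √32448)/2 ≈ 89.987 mm ≈ 90.0 mm.

90.0 mm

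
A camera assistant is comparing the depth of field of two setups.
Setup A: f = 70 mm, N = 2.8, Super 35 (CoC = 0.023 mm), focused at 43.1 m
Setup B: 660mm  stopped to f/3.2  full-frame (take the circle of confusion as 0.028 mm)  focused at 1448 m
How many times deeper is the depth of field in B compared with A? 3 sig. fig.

Setup A: H = 70²/(2.8×0.023) + 70 ≈ 76157.0 mm; DoF = Df − Dn = 99203 − 27530 ≈ 71673 mm.
Setup B: H = 660²/(3.2×0.028) + 660 ≈ 4862267.1 mm; DoF = Df − Dn = 2061821 − 1115813 ≈ 946008 mm.
Ratio = 946008 / 71673 ≈ 13.2.

13.2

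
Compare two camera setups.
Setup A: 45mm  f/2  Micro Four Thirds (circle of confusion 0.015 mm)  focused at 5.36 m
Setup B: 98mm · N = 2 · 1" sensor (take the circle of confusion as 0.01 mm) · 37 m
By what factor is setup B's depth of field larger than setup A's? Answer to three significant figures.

Setup A: H = 45²/(2×0.015) + 45 ≈ 67545.0 mm; DoF = Df − Dn = 5818.12 − 4968.76 ≈ 849.36 mm.
Setup B: H = 98²/(2×0.01) + 98 ≈ 480298.0 mm; DoF = Df − Dn = 40080.0 − 34359.6 ≈ 5720.4 mm.
Ratio = 5720.4 / 849.36 ≈ 6.73.

6.73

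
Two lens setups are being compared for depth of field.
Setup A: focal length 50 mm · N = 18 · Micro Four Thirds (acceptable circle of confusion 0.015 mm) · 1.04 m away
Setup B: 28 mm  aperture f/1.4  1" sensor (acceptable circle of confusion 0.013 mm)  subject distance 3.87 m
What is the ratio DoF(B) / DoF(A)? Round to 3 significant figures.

Setup A: H = 50²/(18×0.015) + 50 ≈ 9309.3 mm; DoF = Df − Dn = 1164.51 − 939.54 ≈ 224.97 mm.
Setup B: H = 28²/(1.4×0.013) + 28 ≈ 43104.9 mm; DoF = Df − Dn = 4248.96 − 3553.10 ≈ 695.86 mm.
Ratio = 695.86 / 224.97 ≈ 3.09.

3.09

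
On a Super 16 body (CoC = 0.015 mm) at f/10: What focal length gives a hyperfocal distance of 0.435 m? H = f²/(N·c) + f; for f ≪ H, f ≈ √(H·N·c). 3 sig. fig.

8.00 mm

From H = f²/(N·c) + f, with f ≪ H: f ≈ √(H·N·c) = √(435 × 10 × 0.015) = √65.250 ≈ 8.078 mm.
Exact: f² + N·c·f − N·c·H = 0 ⇒ f = (−N·c + √((N·c)² + 4·N·c·H))/2 = (−0.15 + √261.02)/2 ≈ 8.0031 mm ≈ 8.00 mm.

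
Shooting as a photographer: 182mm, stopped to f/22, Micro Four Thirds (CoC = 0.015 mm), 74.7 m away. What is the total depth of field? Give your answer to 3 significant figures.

Hyperfocal distance H = f²/(N·c) + f = 182²/(22 × 0.015) + 182 = 33124/0.33 + 182 ≈ 100557.8 mm ≈ 100.6 m.
Near limit Dn = s·(H − f)/(H + s − 2f) = 74700 × (100557.8 − 182) / (100557.8 + 74700 − 2 × 182) = 74700 × 100375.8 / 174893.8 ≈ 42872 mm.
Far limit Df = s·(H − f)/(H − s) = 74700 × (100557.8 − 182) / (100557.8 − 74700) = 74700 × 100375.8 / 25857.8 ≈ 289974 mm.
Depth of field = Df − Dn = 289974 − 42872 ≈ 247102 mm ≈ 247 m.

247 m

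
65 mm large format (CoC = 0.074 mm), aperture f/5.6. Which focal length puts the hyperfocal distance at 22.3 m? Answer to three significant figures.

95.9 mm

From H = f²/(N·c) + f, with f ≪ H: f ≈ √(H·N·c) = √(22300 × 5.6 × 0.074) = √9241.1 ≈ 96.13 mm.
Exact: f² + N·c·f − N·c·H = 0 ⇒ f = (−N·c + √((N·c)² + 4·N·c·H))/2 = (−0.4144 + √36965)/2 ≈ 95.924 mm ≈ 95.9 mm.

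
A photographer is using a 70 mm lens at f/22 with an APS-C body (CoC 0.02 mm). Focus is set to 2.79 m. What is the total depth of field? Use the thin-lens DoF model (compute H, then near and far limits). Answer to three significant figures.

Hyperfocal distance H = f²/(N·c) + f = 70²/(22 × 0.02) + 70 = 4900/0.44 + 70 ≈ 11206.4 mm ≈ 11.21 m.
Near limit Dn = s·(H − f)/(H + s − 2f) = 2790 × (11206.4 − 70) / (11206.4 + 2790 − 2 × 70) = 2790 × 11136.4 / 13856.4 ≈ 2242.3 mm.
Far limit Df = s·(H − f)/(H − s) = 2790 × (11206.4 − 70) / (11206.4 − 2790) = 2790 × 11136.4 / 8416.4 ≈ 3691.7 mm.
Depth of field = Df − Dn = 3691.7 − 2242.3 ≈ 1449.4 mm ≈ 1.45 m.

1.45 m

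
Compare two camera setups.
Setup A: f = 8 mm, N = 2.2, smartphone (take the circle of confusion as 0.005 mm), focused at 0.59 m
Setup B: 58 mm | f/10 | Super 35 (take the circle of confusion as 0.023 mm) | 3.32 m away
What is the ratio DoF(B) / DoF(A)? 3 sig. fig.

13.1

Setup A: H = 8²/(2.2×0.005) + 8 ≈ 5826.2 mm; DoF = Df − Dn = 655.58 − 536.35 ≈ 119.23 mm.
Setup B: H = 58²/(10×0.023) + 58 ≈ 14684.1 mm; DoF = Df − Dn = 4273.0 − 2714.6 ≈ 1558.4 mm.
Ratio = 1558.4 / 119.23 ≈ 13.1.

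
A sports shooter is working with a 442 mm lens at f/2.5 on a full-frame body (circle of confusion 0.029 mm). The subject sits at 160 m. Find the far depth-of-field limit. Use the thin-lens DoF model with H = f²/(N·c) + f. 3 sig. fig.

170 m

Hyperfocal distance H = f²/(N·c) + f = 442²/(2.5 × 0.029) + 442 = 195364/0.0725 + 442 ≈ 2695117.9 mm ≈ 2695 m.
Far limit Df = s·(H − f)/(H − s) = 160000 × (2695117.9 − 442) / (2695117.9 − 160000) = 160000 × 2694675.9 / 2535117.9 ≈ 170070 mm ≈ 170 m.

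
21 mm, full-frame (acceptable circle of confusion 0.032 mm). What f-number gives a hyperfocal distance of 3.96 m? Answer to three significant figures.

f/3.50

Rearrange H = f²/(N·c) + f for N: N = f² / ((H − f)·c).
N = 21² / ((3960 − 21) × 0.032) = 441 / 126.0 ≈ 3.50.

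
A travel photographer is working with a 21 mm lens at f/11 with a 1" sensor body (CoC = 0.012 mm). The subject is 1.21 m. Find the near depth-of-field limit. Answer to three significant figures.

Hyperfocal distance H = f²/(N·c) + f = 21²/(11 × 0.012) + 21 = 441/0.132 + 21 ≈ 3361.9 mm ≈ 3.362 m.
Near limit Dn = s·(H − f)/(H + s − 2f) = 1210 × (3361.9 − 21) / (3361.9 + 1210 − 2 × 21) = 1210 × 3340.9 / 4529.9 ≈ 892.40 mm ≈ 0.892 m.

0.892 m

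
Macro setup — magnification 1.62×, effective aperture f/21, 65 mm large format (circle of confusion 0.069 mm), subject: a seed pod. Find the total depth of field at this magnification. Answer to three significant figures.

1.10 mm

At magnification m, DoF ≈ 2·N_eff·c/m² = 2 × 21 × 0.069 / 1.62² = 2.898 / 2.624 ≈ 1.1 mm.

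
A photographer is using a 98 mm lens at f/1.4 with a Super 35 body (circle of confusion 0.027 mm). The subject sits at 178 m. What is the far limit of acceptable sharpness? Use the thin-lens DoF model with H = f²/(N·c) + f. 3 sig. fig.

Hyperfocal distance H = f²/(N·c) + f = 98²/(1.4 × 0.027) + 98 = 9604/0.0378 + 98 ≈ 254172.1 mm ≈ 254.2 m.
Far limit Df = s·(H − f)/(H − s) = 178000 × (254172.1 − 98) / (254172.1 − 178000) = 178000 × 254074.1 / 76172.1 ≈ 593724 mm ≈ 594 m.

594 m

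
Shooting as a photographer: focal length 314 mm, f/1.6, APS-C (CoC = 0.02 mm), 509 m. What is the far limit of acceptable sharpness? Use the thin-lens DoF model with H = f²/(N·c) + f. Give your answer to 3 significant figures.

Hyperfocal distance H = f²/(N·c) + f = 314²/(1.6 × 0.02) + 314 = 98596/0.032 + 314 ≈ 3081439.0 mm ≈ 3081 m.
Far limit Df = s·(H − f)/(H − s) = 509000 × (3081439.0 − 314) / (3081439.0 − 509000) = 509000 × 3081125.0 / 2572439.0 ≈ 609652 mm ≈ 610 m.

610 m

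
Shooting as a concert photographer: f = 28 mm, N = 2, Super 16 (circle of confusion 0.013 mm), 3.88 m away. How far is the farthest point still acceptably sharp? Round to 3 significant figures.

4.45 m

Hyperfocal distance H = f²/(N·c) + f = 28²/(2 × 0.013) + 28 = 784/0.026 + 28 ≈ 30181.8 mm ≈ 30.18 m.
Far limit Df = s·(H − f)/(H − s) = 3880 × (30181.8 − 28) / (30181.8 − 3880) = 3880 × 30153.8 / 26301.8 ≈ 4448.2 mm ≈ 4.45 m.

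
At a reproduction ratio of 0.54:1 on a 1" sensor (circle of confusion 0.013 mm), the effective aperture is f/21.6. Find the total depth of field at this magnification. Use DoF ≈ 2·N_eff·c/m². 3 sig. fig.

At magnification m, DoF ≈ 2·N_eff·c/m² = 2 × 21.6 × 0.013 / 0.54² = 0.5616 / 0.2916 ≈ 1.93 mm.

1.93 mm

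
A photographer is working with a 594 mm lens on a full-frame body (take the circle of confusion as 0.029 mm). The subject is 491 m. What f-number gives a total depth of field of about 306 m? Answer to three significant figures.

f/7.10

Write h = H − f = f²/(N·c). The thin-lens limits are Dn = s·h/(h + (s−f)) and Df = s·h/(h − (s−f)), so DoF = Df − Dn = 2·s·(s−f)·h / (h² − (s−f)²).
That is a quadratic in h: DoF·h² − 2·s·(s−f)·h − DoF·(s−f)² = 0 ⇒ h = (s−f)·(s + √(s² + DoF²)) / DoF = 490406 × (491000 + √(491000² + 306000²)) / 306000 = 490406 × (491000 + 578547) / 306000 ≈ 1714093 mm.
Then N = f²/(c·h) = 594² / (0.029 × 1714093) = 352836 / 49709 ≈ 7.10.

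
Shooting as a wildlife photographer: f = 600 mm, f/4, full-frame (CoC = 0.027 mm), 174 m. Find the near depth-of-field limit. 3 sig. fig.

165 m

Hyperfocal distance H = f²/(N·c) + f = 600²/(4 × 0.027) + 600 = 360000/0.108 + 600 ≈ 3333933.3 mm ≈ 3334 m.
Near limit Dn = s·(H − f)/(H + s − 2f) = 174000 × (3333933.3 − 600) / (3333933.3 + 174000 − 2 × 600) = 174000 × 3333333.3 / 3506733.3 ≈ 165396 mm ≈ 165 m.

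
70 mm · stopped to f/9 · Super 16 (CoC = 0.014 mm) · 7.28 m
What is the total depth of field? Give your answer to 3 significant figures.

2.80 m

Hyperfocal distance H = f²/(N·c) + f = 70²/(9 × 0.014) + 70 = 4900/0.126 + 70 ≈ 38958.9 mm ≈ 38.96 m.
Near limit Dn = s·(H − f)/(H + s − 2f) = 7280 × (38958.9 − 70) / (38958.9 + 7280 − 2 × 70) = 7280 × 38888.9 / 46098.9 ≈ 6141.4 mm.
Far limit Df = s·(H − f)/(H − s) = 7280 × (38958.9 − 70) / (38958.9 − 7280) = 7280 × 38888.9 / 31678.9 ≈ 8936.9 mm.
Depth of field = Df − Dn = 8936.9 − 6141.4 ≈ 2795.5 mm ≈ 2.80 m.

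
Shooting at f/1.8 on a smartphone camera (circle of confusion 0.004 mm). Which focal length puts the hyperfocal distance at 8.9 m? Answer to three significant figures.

From H = f²/(N·c) + f, with f ≪ H: f ≈ √(H·N·c) = √(8900 × 1.8 × 0.004) = √64.080 ≈ 8.005 mm.
Exact: f² + N·c·f − N·c·H = 0 ⇒ f = (−N·c + √((N·c)² + 4·N·c·H))/2 = (−0.0072 + √256.32)/2 ≈ 8.0014 mm ≈ 8.00 mm.

8.00 mm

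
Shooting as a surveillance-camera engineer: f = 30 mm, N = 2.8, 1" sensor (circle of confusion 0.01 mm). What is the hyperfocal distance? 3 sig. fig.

Hyperfocal distance H = f²/(N·c) + f = 30²/(2.8 × 0.01) + 30 = 900/0.028 + 30 ≈ 32172.9 mm ≈ 32.2 m.

32.2 m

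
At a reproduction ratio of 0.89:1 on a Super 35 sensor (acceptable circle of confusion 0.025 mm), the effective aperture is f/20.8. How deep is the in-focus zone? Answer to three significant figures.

At magnification m, DoF ≈ 2·N_eff·c/m² = 2 × 20.8 × 0.025 / 0.89² = 1.04 / 0.7921 ≈ 1.31 mm.

1.31 mm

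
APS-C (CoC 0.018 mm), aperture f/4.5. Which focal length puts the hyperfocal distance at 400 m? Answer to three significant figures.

From H = f²/(N·c) + f, with f ≪ H: f ≈ √(H·N·c) = √(400000 × 4.5 × 0.018) = √32400 ≈ 180.0 mm.
The +f correction barely moves this — solving exactly, f² + N·c·f − N·c·H = 0 ⇒ f = (−N·c + √((N·c)² + 4·N·c·H))/2 = (−0.081 + √129600)/2 ≈ 179.96 mm, so f ≈ 180 mm.

180 mm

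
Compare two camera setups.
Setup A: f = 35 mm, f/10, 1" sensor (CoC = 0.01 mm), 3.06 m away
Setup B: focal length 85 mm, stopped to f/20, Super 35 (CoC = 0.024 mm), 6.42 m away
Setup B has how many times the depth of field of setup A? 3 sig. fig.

4.08

Setup A: H = 35²/(10×0.01) + 35 ≈ 12285.0 mm; DoF = Df − Dn = 4063.4 − 2454.0 ≈ 1609.4 mm.
Setup B: H = 85²/(20×0.024) + 85 ≈ 15137.1 mm; DoF = Df − Dn = 11085.6 − 4518.4 ≈ 6567.2 mm.
Ratio = 6567.2 / 1609.4 ≈ 4.08.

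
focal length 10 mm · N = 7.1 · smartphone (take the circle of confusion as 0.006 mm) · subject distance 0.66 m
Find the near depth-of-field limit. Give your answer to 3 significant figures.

Hyperfocal distance H = f²/(N·c) + f = 10²/(7.1 × 0.006) + 10 = 100/0.0426 + 10 ≈ 2357.4 mm ≈ 2.357 m.
Near limit Dn = s·(H − f)/(H + s − 2f) = 660 × (2357.4 − 10) / (2357.4 + 660 − 2 × 10) = 660 × 2347.4 / 2997.4 ≈ 516.88 mm ≈ 0.517 m.

0.517 m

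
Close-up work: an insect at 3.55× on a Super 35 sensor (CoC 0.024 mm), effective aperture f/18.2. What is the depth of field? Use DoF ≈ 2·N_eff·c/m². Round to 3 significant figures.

0.0693 mm

At magnification m, DoF ≈ 2·N_eff·c/m² = 2 × 18.2 × 0.024 / 3.55² = 0.8736 / 12.6 ≈ 0.0693 mm.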